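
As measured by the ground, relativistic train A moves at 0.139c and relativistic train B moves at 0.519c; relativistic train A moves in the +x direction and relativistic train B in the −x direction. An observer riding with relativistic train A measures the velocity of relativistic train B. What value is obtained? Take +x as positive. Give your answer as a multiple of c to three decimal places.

-0.614c

β_A = 0.139, β_B = -0.519.
Transform to A's frame with the inverse velocity-addition law: u' = (u − v)/(1 − uv/c²), taking u = β_B and v = β_A.
u' = (-0.519 − 0.139) / (1 − (0.139)(-0.519)) = -0.6580/1.0721 = -0.6137.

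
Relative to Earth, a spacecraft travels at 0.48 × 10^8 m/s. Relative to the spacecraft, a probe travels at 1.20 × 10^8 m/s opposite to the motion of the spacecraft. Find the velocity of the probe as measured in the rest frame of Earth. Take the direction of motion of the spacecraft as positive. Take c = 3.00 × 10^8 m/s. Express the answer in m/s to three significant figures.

In units of c (dividing by 3.00 × 10^8 m/s): v = 0.160, u' = -0.400.
u = (u' + v)/(1 + u'v/c²):
u = (-0.400 + 0.160) / (1 + (-0.400)·0.160) = -0.2400/0.9360 = -0.2564
Converting back: u = -0.2564 × 3.00 × 10^8 m/s.

-7.69 × 10^7 m/s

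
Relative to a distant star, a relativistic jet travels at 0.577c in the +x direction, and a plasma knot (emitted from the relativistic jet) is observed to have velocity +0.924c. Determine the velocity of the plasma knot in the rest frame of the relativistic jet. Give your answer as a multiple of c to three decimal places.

+0.743c

Invert the composition law: u' = (u − v)/(1 − uv/c²).
u' = (0.924 − 0.577) / (1 − (0.924)(0.577)) = 0.3470/0.4669 = 0.7433.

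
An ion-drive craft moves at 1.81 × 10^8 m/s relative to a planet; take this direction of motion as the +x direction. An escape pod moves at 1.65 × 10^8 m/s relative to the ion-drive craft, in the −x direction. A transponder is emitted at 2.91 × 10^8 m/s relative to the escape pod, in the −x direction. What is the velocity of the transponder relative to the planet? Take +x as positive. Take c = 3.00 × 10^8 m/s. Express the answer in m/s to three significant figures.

Apply u = (u' + v)/(1 + u'v/c²) successively, working outward toward the planet.
(Dividing each given speed by c = 3.00 × 10^8 m/s to work in units of c.)
Start: velocity of the ion-drive craft relative to the planet = 0.6033c.
Compose with the escape pod (u' = -0.550 in the ion-drive craft frame): u_1 = (-0.550 + 0.603) / (1 + (-0.550)·0.603) = 0.0533/0.6682 = 0.0798.
Compose with the transponder (u' = -0.970 in the escape pod frame): u_2 = (-0.970 + 0.080) / (1 + (-0.970)·0.080) = -0.8902/0.9226 = -0.9649.
So u = -0.9649 × 3.00 × 10^8 m/s.

-2.89 × 10^8 m/s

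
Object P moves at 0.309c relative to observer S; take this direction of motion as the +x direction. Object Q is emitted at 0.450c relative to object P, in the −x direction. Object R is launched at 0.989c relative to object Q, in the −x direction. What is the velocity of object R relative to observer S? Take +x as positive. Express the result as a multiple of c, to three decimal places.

Apply u = (u' + v)/(1 + u'v/c²) successively, working outward toward observer S.
Start: velocity of object P relative to observer S = 0.3090c.
Compose with object Q (u' = -0.450 in object P frame): u_1 = (-0.450 + 0.309) / (1 + (-0.450)·0.309) = -0.1410/0.8609 = -0.1638.
Compose with object R (u' = -0.989 in object Q frame): u_2 = (-0.989 + (-0.164)) / (1 + (-0.989)·(-0.164)) = -1.1528/1.1620 = -0.9921.

-0.992c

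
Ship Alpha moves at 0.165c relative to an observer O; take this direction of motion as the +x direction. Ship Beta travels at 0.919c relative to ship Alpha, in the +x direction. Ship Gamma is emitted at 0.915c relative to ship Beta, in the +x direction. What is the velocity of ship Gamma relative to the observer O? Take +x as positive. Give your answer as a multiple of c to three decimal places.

0.997c

Apply u = (u' + v)/(1 + u'v/c²) successively, working outward toward the observer O.
Start: velocity of ship Alpha relative to the observer O = 0.1650c.
Compose with ship Beta (u' = 0.919 in ship Alpha frame): u_1 = (0.919 + 0.165) / (1 + 0.919·0.165) = 1.0840/1.1516 = 0.9413.
Compose with ship Gamma (u' = 0.915 in ship Beta frame): u_2 = (0.915 + 0.941) / (1 + 0.915·0.941) = 1.8563/1.8613 = 0.9973.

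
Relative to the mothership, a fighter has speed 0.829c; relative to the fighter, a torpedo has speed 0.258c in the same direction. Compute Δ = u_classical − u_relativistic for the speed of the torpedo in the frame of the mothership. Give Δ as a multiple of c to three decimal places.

Galilean: u_cl = 0.258 + 0.829 = 1.0870.
Relativistic: u_rel = (0.258 + 0.829) / (1 + 0.258·0.829) = 1.0870/1.2139 = 0.8955.
Δ = 1.0870 − 0.8955 = 0.1915.
(The classical prediction exceeds c; the relativistic result does not.)

Δ = 0.192c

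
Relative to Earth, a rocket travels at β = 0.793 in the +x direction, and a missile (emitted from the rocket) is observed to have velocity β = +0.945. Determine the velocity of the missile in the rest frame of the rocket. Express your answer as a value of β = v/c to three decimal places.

Invert the composition law: u' = (u − v)/(1 − uv/c²).
u' = (0.945 − 0.793) / (1 − (0.945)(0.793)) = 0.1520/0.2506 = 0.6065.

β = +0.607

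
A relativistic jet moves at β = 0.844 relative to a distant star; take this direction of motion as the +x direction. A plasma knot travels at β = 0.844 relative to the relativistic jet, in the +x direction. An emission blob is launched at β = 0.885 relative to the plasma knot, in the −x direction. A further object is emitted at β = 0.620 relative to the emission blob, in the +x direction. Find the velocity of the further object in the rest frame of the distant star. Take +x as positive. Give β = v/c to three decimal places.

Apply u = (u' + v)/(1 + u'v/c²) successively, working outward toward the distant star.
Start: velocity of the relativistic jet relative to the distant star = 0.8440c.
Compose with the plasma knot (u' = 0.844 in the relativistic jet frame): u_1 = (0.844 + 0.844) / (1 + 0.844·0.844) = 1.6880/1.7123 = 0.9858.
Compose with the emission blob (u' = -0.885 in the plasma knot frame): u_2 = (-0.885 + 0.986) / (1 + (-0.885)·0.986) = 0.1008/0.1276 = 0.7900.
Compose with the further object (u' = 0.620 in the emission blob frame): u_3 = (0.620 + 0.790) / (1 + 0.620·0.790) = 1.4100/1.4898 = 0.9464.

β = +0.946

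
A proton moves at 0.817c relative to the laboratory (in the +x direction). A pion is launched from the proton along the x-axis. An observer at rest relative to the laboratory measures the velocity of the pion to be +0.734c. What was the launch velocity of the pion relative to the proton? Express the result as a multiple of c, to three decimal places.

-0.207c

Invert the composition law: u' = (u − v)/(1 − uv/c²).
u' = (0.734 − 0.817) / (1 − (0.734)(0.817)) = -0.0830/0.4003 = -0.2073.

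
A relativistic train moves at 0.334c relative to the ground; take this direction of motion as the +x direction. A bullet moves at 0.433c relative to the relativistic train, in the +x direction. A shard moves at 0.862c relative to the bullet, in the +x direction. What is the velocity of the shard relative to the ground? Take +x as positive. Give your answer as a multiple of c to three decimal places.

0.971c

Apply u = (u' + v)/(1 + u'v/c²) successively, working outward toward the ground.
Start: velocity of the relativistic train relative to the ground = 0.3340c.
Compose with the bullet (u' = 0.433 in the relativistic train frame): u_1 = (0.433 + 0.334) / (1 + 0.433·0.334) = 0.7670/1.1446 = 0.6701.
Compose with the shard (u' = 0.862 in the bullet frame): u_2 = (0.862 + 0.670) / (1 + 0.862·0.670) = 1.5321/1.5776 = 0.9711.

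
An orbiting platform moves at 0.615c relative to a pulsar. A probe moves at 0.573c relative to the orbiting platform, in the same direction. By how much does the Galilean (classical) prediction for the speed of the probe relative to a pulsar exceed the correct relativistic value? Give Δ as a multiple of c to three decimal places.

Galilean: u_cl = 0.573 + 0.615 = 1.1880.
Relativistic: u_rel = (0.573 + 0.615) / (1 + 0.573·0.615) = 1.1880/1.3524 = 0.8784.
Δ = 1.1880 − 0.8784 = 0.3096.
(The classical prediction exceeds c; the relativistic result does not.)

Δ = 0.310c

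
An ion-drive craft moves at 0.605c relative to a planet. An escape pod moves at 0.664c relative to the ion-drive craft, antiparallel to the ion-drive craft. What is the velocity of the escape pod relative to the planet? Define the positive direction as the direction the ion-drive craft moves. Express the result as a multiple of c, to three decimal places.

-0.099c

With v = 0.605 and u' = -0.664 (in units of c),
u = (u' + v)/(1 + u'v/c²):
u = (-0.664 + 0.605) / (1 + (-0.664)·0.605) = -0.0590/0.5983 = -0.0986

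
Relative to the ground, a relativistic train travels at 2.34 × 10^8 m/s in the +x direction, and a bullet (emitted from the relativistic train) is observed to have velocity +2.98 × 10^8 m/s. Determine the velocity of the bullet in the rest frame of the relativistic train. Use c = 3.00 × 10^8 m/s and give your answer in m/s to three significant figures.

+2.84 × 10^8 m/s

v = 0.780c, u = 0.993c.
Invert the composition law: u' = (u − v)/(1 − uv/c²).
u' = (0.993 − 0.780) / (1 − (0.993)(0.780)) = 0.2133/0.2252 = 0.9473.
u' = 0.9473 × 3.00 × 10^8 m/s.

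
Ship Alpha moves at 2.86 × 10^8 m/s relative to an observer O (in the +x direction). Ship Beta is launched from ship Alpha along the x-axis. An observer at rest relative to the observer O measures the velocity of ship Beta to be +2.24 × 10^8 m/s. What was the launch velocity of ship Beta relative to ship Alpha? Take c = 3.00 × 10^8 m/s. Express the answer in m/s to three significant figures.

-2.15 × 10^8 m/s

v = 0.953c, u = 0.747c.
Invert the composition law: u' = (u − v)/(1 − uv/c²).
u' = (0.747 − 0.953) / (1 − (0.747)(0.953)) = -0.2067/0.2882 = -0.7171.
u' = -0.7171 × 3.00 × 10^8 m/s.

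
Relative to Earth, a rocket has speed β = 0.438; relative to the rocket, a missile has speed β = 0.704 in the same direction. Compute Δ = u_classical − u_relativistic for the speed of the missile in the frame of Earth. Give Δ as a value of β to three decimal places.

Δ = 0.269

Galilean: u_cl = 0.704 + 0.438 = 1.1420.
Relativistic: u_rel = (0.704 + 0.438) / (1 + 0.704·0.438) = 1.1420/1.3084 = 0.8729.
Δ = 1.1420 − 0.8729 = 0.2691.
(The classical prediction exceeds c; the relativistic result does not.)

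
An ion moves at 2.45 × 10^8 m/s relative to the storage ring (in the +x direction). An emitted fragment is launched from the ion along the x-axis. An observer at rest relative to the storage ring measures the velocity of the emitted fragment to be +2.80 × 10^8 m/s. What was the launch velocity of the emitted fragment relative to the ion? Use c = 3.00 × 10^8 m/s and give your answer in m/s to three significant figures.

+1.47 × 10^8 m/s

v = 0.817c, u = 0.933c.
Invert the composition law: u' = (u − v)/(1 − uv/c²).
u' = (0.933 − 0.817) / (1 − (0.933)(0.817)) = 0.1167/0.2378 = 0.4907.
u' = 0.4907 × 3.00 × 10^8 m/s.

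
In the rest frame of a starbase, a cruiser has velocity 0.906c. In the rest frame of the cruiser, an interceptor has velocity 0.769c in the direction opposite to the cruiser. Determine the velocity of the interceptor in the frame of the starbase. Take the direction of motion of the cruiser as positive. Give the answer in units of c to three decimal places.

With v = 0.906 and u' = -0.769 (in units of c),
u = (u' + v)/(1 + u'v/c²):
u = (-0.769 + 0.906) / (1 + (-0.769)·0.906) = 0.1370/0.3033 = 0.4517
(Galilean addition would give +0.137c.)

+0.452c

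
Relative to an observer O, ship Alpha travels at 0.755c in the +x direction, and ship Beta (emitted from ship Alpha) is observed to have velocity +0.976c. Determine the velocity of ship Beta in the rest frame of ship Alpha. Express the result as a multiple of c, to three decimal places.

Invert the composition law: u' = (u − v)/(1 − uv/c²).
u' = (0.976 − 0.755) / (1 − (0.976)(0.755)) = 0.2210/0.2631 = 0.8399.

+0.840c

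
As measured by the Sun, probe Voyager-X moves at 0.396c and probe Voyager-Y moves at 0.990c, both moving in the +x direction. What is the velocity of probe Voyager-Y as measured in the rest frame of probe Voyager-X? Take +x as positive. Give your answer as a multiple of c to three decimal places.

β_A = 0.396, β_B = 0.990.
Transform to A's frame with the inverse velocity-addition law: u' = (u − v)/(1 − uv/c²), taking u = β_B and v = β_A.
u' = (0.990 − 0.396) / (1 − (0.396)(0.990)) = 0.5940/0.6080 = 0.9770.

+0.977c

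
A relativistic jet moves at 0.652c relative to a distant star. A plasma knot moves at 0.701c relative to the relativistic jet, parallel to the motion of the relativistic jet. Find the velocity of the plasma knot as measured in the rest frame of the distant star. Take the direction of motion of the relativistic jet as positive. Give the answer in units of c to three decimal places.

With v = 0.652 and u' = 0.701 (in units of c),
u = (u' + v)/(1 + u'v/c²):
u = (0.701 + 0.652) / (1 + 0.701·0.652) = 1.3530/1.4571 = 0.9286

0.929c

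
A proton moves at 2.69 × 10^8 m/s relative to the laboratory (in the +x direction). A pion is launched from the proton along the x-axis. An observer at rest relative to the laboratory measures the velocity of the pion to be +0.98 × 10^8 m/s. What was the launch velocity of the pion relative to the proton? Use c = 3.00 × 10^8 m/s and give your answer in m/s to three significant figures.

v = 0.897c, u = 0.327c.
Invert the composition law: u' = (u − v)/(1 − uv/c²).
u' = (0.327 − 0.897) / (1 − (0.327)(0.897)) = -0.5700/0.7071 = -0.8061.
u' = -0.8061 × 3.00 × 10^8 m/s.

-2.42 × 10^8 m/s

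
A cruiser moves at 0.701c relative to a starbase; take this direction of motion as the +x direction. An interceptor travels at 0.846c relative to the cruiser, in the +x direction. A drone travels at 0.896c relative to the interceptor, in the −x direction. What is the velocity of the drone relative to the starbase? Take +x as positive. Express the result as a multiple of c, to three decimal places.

+0.578c

Apply u = (u' + v)/(1 + u'v/c²) successively, working outward toward the starbase.
Start: velocity of the cruiser relative to the starbase = 0.7010c.
Compose with the interceptor (u' = 0.846 in the cruiser frame): u_1 = (0.846 + 0.701) / (1 + 0.846·0.701) = 1.5470/1.5930 = 0.9711.
Compose with the drone (u' = -0.896 in the interceptor frame): u_2 = (-0.896 + 0.971) / (1 + (-0.896)·0.971) = 0.0751/0.1299 = 0.5781.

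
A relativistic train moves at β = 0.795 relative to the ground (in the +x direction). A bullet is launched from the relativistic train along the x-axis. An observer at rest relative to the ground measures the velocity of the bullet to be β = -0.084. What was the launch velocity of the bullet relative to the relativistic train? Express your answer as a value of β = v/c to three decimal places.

β = -0.824

Invert the composition law: u' = (u − v)/(1 − uv/c²).
u' = (-0.084 − 0.795) / (1 − (-0.084)(0.795)) = -0.8790/1.0668 = -0.8240.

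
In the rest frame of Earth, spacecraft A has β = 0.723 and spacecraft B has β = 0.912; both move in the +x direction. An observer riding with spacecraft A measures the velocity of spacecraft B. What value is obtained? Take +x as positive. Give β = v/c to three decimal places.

β_A = 0.723, β_B = 0.912.
Transform to A's frame with the inverse velocity-addition law: u' = (u − v)/(1 − uv/c²), taking u = β_B and v = β_A.
u' = (0.912 − 0.723) / (1 − (0.723)(0.912)) = 0.1890/0.3406 = 0.5549.

β = +0.555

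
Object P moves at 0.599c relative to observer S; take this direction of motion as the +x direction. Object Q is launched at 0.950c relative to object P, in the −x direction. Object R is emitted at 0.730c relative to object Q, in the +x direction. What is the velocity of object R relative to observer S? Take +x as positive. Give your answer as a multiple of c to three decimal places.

Apply u = (u' + v)/(1 + u'v/c²) successively, working outward toward observer S.
Start: velocity of object P relative to observer S = 0.5990c.
Compose with object Q (u' = -0.950 in object P frame): u_1 = (-0.950 + 0.599) / (1 + (-0.950)·0.599) = -0.3510/0.4309 = -0.8145.
Compose with object R (u' = 0.730 in object Q frame): u_2 = (0.730 + (-0.814)) / (1 + 0.730·(-0.814)) = -0.0845/0.4054 = -0.2084.

-0.208c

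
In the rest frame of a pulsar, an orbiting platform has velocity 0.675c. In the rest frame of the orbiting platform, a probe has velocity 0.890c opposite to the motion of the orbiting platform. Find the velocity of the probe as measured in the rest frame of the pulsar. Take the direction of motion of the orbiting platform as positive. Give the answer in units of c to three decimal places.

-0.539c

With v = 0.675 and u' = -0.890 (in units of c),
u = (u' + v)/(1 + u'v/c²):
u = (-0.890 + 0.675) / (1 + (-0.890)·0.675) = -0.2150/0.3992 = -0.5385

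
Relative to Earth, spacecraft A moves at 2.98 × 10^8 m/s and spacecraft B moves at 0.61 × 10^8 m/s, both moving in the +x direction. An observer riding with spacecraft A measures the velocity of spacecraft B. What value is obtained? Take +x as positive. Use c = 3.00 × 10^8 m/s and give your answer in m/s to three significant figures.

β_A = 0.993, β_B = 0.203 (dividing each by c = 3.00 × 10^8 m/s).
Transform to A's frame with the inverse velocity-addition law: u' = (u − v)/(1 − uv/c²), taking u = β_B and v = β_A.
u' = (0.203 − 0.993) / (1 − (0.993)(0.203)) = -0.7900/0.7980 = -0.9899.
u' = -0.9899 × 3.00 × 10^8 m/s.

-2.97 × 10^8 m/s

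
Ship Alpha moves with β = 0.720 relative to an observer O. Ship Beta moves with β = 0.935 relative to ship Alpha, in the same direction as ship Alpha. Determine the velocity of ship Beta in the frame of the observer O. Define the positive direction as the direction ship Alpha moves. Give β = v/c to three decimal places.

β = 0.989

With v = 0.720 and u' = 0.935 (in units of c),
u = (u' + v)/(1 + u'v/c²):
u = (0.935 + 0.720) / (1 + 0.935·0.720) = 1.6550/1.6732 = 0.9891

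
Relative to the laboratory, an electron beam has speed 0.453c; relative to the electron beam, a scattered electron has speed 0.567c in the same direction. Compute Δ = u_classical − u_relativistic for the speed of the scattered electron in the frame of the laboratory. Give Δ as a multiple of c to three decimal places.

Galilean: u_cl = 0.567 + 0.453 = 1.0200.
Relativistic: u_rel = (0.567 + 0.453) / (1 + 0.567·0.453) = 1.0200/1.2569 = 0.8116.
Δ = 1.0200 − 0.8116 = 0.2084.
(The classical prediction exceeds c; the relativistic result does not.)

Δ = 0.208c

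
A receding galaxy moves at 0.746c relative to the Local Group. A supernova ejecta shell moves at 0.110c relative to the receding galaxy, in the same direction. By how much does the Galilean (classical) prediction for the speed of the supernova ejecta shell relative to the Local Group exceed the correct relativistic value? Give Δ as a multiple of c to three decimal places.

Galilean: u_cl = 0.110 + 0.746 = 0.8560.
Relativistic: u_rel = (0.110 + 0.746) / (1 + 0.110·0.746) = 0.8560/1.0821 = 0.7911.
Δ = 0.8560 − 0.7911 = 0.0649.

Δ = 0.065c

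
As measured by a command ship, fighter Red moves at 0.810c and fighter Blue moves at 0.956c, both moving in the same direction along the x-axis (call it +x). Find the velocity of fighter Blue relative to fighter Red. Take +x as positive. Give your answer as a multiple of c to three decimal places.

+0.647c

β_A = 0.810, β_B = 0.956.
Transform to A's frame with the inverse velocity-addition law: u' = (u − v)/(1 − uv/c²), taking u = β_B and v = β_A.
u' = (0.956 − 0.810) / (1 − (0.810)(0.956)) = 0.1460/0.2256 = 0.6470.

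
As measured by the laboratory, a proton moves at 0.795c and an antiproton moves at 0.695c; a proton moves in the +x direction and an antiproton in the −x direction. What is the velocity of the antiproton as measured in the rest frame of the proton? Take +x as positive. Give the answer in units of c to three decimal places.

β_A = 0.795, β_B = -0.695.
Transform to A's frame with the inverse velocity-addition law: u' = (u − v)/(1 − uv/c²), taking u = β_B and v = β_A.
u' = (-0.695 − 0.795) / (1 − (0.795)(-0.695)) = -1.4900/1.5525 = -0.9597.

-0.960c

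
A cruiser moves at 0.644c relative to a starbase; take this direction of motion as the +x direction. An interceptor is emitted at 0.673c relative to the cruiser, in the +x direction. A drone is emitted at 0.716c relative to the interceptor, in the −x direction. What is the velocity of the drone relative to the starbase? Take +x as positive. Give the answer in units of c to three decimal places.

Apply u = (u' + v)/(1 + u'v/c²) successively, working outward toward the starbase.
Start: velocity of the cruiser relative to the starbase = 0.6440c.
Compose with the interceptor (u' = 0.673 in the cruiser frame): u_1 = (0.673 + 0.644) / (1 + 0.673·0.644) = 1.3170/1.4334 = 0.9188.
Compose with the drone (u' = -0.716 in the interceptor frame): u_2 = (-0.716 + 0.919) / (1 + (-0.716)·0.919) = 0.2028/0.3421 = 0.5927.

+0.593c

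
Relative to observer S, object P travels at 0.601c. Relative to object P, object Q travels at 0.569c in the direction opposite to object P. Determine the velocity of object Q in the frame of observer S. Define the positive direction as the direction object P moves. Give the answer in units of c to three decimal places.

+0.049c

With v = 0.601 and u' = -0.569 (in units of c),
u = (u' + v)/(1 + u'v/c²):
u = (-0.569 + 0.601) / (1 + (-0.569)·0.601) = 0.0320/0.6580 = 0.0486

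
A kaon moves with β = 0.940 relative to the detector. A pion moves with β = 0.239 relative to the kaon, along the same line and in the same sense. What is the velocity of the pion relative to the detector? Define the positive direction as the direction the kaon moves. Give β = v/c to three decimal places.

With v = 0.940 and u' = 0.239 (in units of c),
u = (u' + v)/(1 + u'v/c²):
u = (0.239 + 0.940) / (1 + 0.239·0.940) = 1.1790/1.2247 = 0.9627
(Galilean addition would give +1.179c, exceeding c.)

β = 0.963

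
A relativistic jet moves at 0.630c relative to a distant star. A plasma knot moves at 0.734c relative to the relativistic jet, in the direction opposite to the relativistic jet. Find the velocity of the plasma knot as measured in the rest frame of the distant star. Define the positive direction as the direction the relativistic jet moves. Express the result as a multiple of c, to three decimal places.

-0.193c

With v = 0.630 and u' = -0.734 (in units of c),
u = (u' + v)/(1 + u'v/c²):
u = (-0.734 + 0.630) / (1 + (-0.734)·0.630) = -0.1040/0.5376 = -0.1935
(Galilean addition would give -0.104c.)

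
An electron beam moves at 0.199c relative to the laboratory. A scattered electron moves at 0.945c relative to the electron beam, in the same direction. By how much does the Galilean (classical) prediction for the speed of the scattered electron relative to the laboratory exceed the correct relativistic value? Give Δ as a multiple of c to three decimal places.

Galilean: u_cl = 0.945 + 0.199 = 1.1440.
Relativistic: u_rel = (0.945 + 0.199) / (1 + 0.945·0.199) = 1.1440/1.1881 = 0.9629.
Δ = 1.1440 − 0.9629 = 0.1811.
(The classical prediction exceeds c; the relativistic result does not.)

Δ = 0.181c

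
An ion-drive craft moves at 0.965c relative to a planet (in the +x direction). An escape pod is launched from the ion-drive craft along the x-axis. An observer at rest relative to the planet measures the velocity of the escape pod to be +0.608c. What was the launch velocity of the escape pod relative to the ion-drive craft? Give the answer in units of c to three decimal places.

Invert the composition law: u' = (u − v)/(1 − uv/c²).
u' = (0.608 − 0.965) / (1 − (0.608)(0.965)) = -0.3570/0.4133 = -0.8638.

-0.864c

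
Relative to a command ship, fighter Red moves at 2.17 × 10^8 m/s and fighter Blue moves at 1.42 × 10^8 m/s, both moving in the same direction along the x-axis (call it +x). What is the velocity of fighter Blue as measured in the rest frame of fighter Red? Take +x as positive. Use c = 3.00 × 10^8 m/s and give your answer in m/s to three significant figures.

-1.14 × 10^8 m/s

β_A = 0.723, β_B = 0.473 (dividing each by c = 3.00 × 10^8 m/s).
Transform to A's frame with the inverse velocity-addition law: u' = (u − v)/(1 − uv/c²), taking u = β_B and v = β_A.
u' = (0.473 − 0.723) / (1 − (0.723)(0.473)) = -0.2500/0.6576 = -0.3802.
u' = -0.3802 × 3.00 × 10^8 m/s.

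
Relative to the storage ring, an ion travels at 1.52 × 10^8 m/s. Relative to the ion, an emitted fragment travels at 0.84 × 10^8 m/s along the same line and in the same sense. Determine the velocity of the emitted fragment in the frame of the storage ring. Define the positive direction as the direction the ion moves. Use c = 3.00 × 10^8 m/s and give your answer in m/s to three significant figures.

2.07 × 10^8 m/s

In units of c (dividing by 3.00 × 10^8 m/s): v = 0.507, u' = 0.280.
u = (u' + v)/(1 + u'v/c²):
u = (0.280 + 0.507) / (1 + 0.280·0.507) = 0.7867/1.1419 = 0.6889
Converting back: u = 0.6889 × 3.00 × 10^8 m/s.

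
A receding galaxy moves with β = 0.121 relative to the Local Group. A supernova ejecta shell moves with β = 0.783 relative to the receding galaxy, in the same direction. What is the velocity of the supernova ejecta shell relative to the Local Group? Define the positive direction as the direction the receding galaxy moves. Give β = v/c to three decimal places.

With v = 0.121 and u' = 0.783 (in units of c),
u = (u' + v)/(1 + u'v/c²):
u = (0.783 + 0.121) / (1 + 0.783·0.121) = 0.9040/1.0947 = 0.8258
(Galilean addition would give +0.904c.)

β = 0.826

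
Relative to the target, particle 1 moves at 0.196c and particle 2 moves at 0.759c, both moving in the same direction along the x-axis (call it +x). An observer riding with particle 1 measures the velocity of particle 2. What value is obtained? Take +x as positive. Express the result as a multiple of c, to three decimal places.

β_A = 0.196, β_B = 0.759.
Transform to A's frame with the inverse velocity-addition law: u' = (u − v)/(1 − uv/c²), taking u = β_B and v = β_A.
u' = (0.759 − 0.196) / (1 − (0.196)(0.759)) = 0.5630/0.8512 = 0.6614.

+0.661c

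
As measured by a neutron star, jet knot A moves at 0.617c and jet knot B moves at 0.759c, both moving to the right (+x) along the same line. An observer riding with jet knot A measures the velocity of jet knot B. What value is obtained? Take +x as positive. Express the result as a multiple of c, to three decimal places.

+0.267c

β_A = 0.617, β_B = 0.759.
Transform to A's frame with the inverse velocity-addition law: u' = (u − v)/(1 − uv/c²), taking u = β_B and v = β_A.
u' = (0.759 − 0.617) / (1 − (0.617)(0.759)) = 0.1420/0.5317 = 0.2671.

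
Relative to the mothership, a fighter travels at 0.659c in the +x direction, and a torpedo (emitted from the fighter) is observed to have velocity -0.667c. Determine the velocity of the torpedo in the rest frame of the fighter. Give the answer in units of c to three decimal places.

-0.921c

Invert the composition law: u' = (u − v)/(1 − uv/c²).
u' = (-0.667 − 0.659) / (1 − (-0.667)(0.659)) = -1.3260/1.4396 = -0.9211.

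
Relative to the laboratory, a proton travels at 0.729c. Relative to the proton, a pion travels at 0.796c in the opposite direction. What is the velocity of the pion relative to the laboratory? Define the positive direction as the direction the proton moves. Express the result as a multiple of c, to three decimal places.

-0.160c

With v = 0.729 and u' = -0.796 (in units of c),
u = (u' + v)/(1 + u'v/c²):
u = (-0.796 + 0.729) / (1 + (-0.796)·0.729) = -0.0670/0.4197 = -0.1596
(Galilean addition would give -0.067c.)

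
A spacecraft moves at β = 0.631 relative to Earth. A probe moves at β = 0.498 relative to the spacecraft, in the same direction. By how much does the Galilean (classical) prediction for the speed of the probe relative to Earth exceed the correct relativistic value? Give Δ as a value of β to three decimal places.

Δ = 0.270

Galilean: u_cl = 0.498 + 0.631 = 1.1290.
Relativistic: u_rel = (0.498 + 0.631) / (1 + 0.498·0.631) = 1.1290/1.3142 = 0.8591.
Δ = 1.1290 − 0.8591 = 0.2699.
(The classical prediction exceeds c; the relativistic result does not.)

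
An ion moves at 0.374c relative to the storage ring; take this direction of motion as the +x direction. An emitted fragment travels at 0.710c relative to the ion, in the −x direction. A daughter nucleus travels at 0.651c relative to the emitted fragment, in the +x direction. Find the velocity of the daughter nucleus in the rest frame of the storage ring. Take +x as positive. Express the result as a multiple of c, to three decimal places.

+0.276c

Apply u = (u' + v)/(1 + u'v/c²) successively, working outward toward the storage ring.
Start: velocity of the ion relative to the storage ring = 0.3740c.
Compose with the emitted fragment (u' = -0.710 in the ion frame): u_1 = (-0.710 + 0.374) / (1 + (-0.710)·0.374) = -0.3360/0.7345 = -0.4575.
Compose with the daughter nucleus (u' = 0.651 in the emitted fragment frame): u_2 = (0.651 + (-0.457)) / (1 + 0.651·(-0.457)) = 0.1935/0.7022 = 0.2756.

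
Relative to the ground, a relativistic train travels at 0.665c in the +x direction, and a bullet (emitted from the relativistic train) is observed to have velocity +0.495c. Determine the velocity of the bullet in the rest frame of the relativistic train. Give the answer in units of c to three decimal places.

Invert the composition law: u' = (u − v)/(1 − uv/c²).
u' = (0.495 − 0.665) / (1 − (0.495)(0.665)) = -0.1700/0.6708 = -0.2534.

-0.253c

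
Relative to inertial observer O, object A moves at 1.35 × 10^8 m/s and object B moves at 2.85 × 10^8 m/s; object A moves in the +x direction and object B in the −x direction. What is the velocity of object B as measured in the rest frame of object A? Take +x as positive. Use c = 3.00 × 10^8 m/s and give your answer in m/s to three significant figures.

-2.94 × 10^8 m/s

β_A = 0.450, β_B = -0.950 (dividing each by c = 3.00 × 10^8 m/s).
Transform to A's frame with the inverse velocity-addition law: u' = (u − v)/(1 − uv/c²), taking u = β_B and v = β_A.
u' = (-0.950 − 0.450) / (1 − (0.450)(-0.950)) = -1.4000/1.4275 = -0.9807.
u' = -0.9807 × 3.00 × 10^8 m/s.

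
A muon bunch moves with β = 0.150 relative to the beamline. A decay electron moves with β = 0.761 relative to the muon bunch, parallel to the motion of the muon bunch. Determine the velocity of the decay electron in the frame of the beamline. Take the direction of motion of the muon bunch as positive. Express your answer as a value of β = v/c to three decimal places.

With v = 0.150 and u' = 0.761 (in units of c),
u = (u' + v)/(1 + u'v/c²):
u = (0.761 + 0.150) / (1 + 0.761·0.150) = 0.9110/1.1141 = 0.8177
(Galilean addition would give +0.911c.)

β = 0.818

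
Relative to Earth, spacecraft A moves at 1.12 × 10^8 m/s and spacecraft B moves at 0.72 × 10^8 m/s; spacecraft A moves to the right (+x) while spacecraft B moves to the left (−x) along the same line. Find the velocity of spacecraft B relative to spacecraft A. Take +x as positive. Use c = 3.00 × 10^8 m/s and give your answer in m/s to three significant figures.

-1.69 × 10^8 m/s

β_A = 0.373, β_B = -0.240 (dividing each by c = 3.00 × 10^8 m/s).
Transform to A's frame with the inverse velocity-addition law: u' = (u − v)/(1 − uv/c²), taking u = β_B and v = β_A.
u' = (-0.240 − 0.373) / (1 − (0.373)(-0.240)) = -0.6133/1.0896 = -0.5629.
u' = -0.5629 × 3.00 × 10^8 m/s.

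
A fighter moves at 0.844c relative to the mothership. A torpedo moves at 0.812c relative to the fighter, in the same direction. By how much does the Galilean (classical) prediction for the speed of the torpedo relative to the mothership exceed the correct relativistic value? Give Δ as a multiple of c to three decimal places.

Galilean: u_cl = 0.812 + 0.844 = 1.6560.
Relativistic: u_rel = (0.812 + 0.844) / (1 + 0.812·0.844) = 1.6560/1.6853 = 0.9826.
Δ = 1.6560 − 0.9826 = 0.6734.
(The classical prediction exceeds c; the relativistic result does not.)

Δ = 0.673c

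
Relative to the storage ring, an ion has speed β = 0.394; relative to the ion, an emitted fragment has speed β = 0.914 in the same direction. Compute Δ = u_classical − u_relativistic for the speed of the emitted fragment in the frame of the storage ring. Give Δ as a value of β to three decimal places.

Δ = 0.346

Galilean: u_cl = 0.914 + 0.394 = 1.3080.
Relativistic: u_rel = (0.914 + 0.394) / (1 + 0.914·0.394) = 1.3080/1.3601 = 0.9617.
Δ = 1.3080 − 0.9617 = 0.3463.
(The classical prediction exceeds c; the relativistic result does not.)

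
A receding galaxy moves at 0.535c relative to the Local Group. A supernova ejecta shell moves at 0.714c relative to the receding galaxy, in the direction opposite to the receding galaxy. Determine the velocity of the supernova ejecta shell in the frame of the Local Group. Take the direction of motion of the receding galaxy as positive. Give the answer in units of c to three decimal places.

-0.290c

With v = 0.535 and u' = -0.714 (in units of c),
u = (u' + v)/(1 + u'v/c²):
u = (-0.714 + 0.535) / (1 + (-0.714)·0.535) = -0.1790/0.6180 = -0.2896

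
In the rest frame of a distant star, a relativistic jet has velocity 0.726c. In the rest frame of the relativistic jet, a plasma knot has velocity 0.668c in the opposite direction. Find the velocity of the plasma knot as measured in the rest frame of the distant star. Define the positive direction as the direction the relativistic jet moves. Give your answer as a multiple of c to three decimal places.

With v = 0.726 and u' = -0.668 (in units of c),
u = (u' + v)/(1 + u'v/c²):
u = (-0.668 + 0.726) / (1 + (-0.668)·0.726) = 0.0580/0.5150 = 0.1126
(Galilean addition would give +0.058c.)

+0.113c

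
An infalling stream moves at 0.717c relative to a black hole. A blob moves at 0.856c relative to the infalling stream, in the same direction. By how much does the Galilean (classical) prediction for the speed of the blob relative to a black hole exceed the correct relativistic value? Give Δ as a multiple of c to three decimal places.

Galilean: u_cl = 0.856 + 0.717 = 1.5730.
Relativistic: u_rel = (0.856 + 0.717) / (1 + 0.856·0.717) = 1.5730/1.6138 = 0.9747.
Δ = 1.5730 − 0.9747 = 0.5983.
(The classical prediction exceeds c; the relativistic result does not.)

Δ = 0.598c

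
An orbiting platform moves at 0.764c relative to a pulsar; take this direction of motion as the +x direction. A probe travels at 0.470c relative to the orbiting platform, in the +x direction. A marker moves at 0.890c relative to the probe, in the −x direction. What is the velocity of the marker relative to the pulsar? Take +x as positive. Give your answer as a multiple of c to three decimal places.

Apply u = (u' + v)/(1 + u'v/c²) successively, working outward toward the pulsar.
Start: velocity of the orbiting platform relative to the pulsar = 0.7640c.
Compose with the probe (u' = 0.470 in the orbiting platform frame): u_1 = (0.470 + 0.764) / (1 + 0.470·0.764) = 1.2340/1.3591 = 0.9080.
Compose with the marker (u' = -0.890 in the probe frame): u_2 = (-0.890 + 0.908) / (1 + (-0.890)·0.908) = 0.0180/0.1919 = 0.0936.

+0.094c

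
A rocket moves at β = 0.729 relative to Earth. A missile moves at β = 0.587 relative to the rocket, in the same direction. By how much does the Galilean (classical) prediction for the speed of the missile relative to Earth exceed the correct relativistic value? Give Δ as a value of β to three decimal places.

Galilean: u_cl = 0.587 + 0.729 = 1.3160.
Relativistic: u_rel = (0.587 + 0.729) / (1 + 0.587·0.729) = 1.3160/1.4279 = 0.9216.
Δ = 1.3160 − 0.9216 = 0.3944.
(The classical prediction exceeds c; the relativistic result does not.)

Δ = 0.394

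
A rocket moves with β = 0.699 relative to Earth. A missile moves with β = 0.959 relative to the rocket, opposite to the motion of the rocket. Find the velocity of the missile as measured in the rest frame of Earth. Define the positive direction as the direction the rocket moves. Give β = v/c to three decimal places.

β = -0.789

With v = 0.699 and u' = -0.959 (in units of c),
u = (u' + v)/(1 + u'v/c²):
u = (-0.959 + 0.699) / (1 + (-0.959)·0.699) = -0.2600/0.3297 = -0.7887
(Galilean addition would give -0.260c.)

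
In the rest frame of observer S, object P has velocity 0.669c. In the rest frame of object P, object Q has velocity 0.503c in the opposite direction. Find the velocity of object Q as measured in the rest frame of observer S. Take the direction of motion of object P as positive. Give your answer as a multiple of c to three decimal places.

+0.250c

With v = 0.669 and u' = -0.503 (in units of c),
u = (u' + v)/(1 + u'v/c²):
u = (-0.503 + 0.669) / (1 + (-0.503)·0.669) = 0.1660/0.6635 = 0.2502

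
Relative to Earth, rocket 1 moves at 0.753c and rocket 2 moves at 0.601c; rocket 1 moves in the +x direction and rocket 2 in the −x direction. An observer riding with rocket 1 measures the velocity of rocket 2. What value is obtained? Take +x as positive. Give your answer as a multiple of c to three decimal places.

β_A = 0.753, β_B = -0.601.
Transform to A's frame with the inverse velocity-addition law: u' = (u − v)/(1 − uv/c²), taking u = β_B and v = β_A.
u' = (-0.601 − 0.753) / (1 − (0.753)(-0.601)) = -1.3540/1.4526 = -0.9322.

-0.932c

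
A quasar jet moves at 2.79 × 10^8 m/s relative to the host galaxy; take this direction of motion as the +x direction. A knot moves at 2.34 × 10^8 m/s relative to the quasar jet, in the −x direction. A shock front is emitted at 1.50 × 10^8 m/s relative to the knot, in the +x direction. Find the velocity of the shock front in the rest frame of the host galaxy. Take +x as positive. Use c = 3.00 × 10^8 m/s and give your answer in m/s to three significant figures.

+2.47 × 10^8 m/s

Apply u = (u' + v)/(1 + u'v/c²) successively, working outward toward the host galaxy.
(Dividing each given speed by c = 3.00 × 10^8 m/s to work in units of c.)
Start: velocity of the quasar jet relative to the host galaxy = 0.9300c.
Compose with the knot (u' = -0.780 in the quasar jet frame): u_1 = (-0.780 + 0.930) / (1 + (-0.780)·0.930) = 0.1500/0.2746 = 0.5462.
Compose with the shock front (u' = 0.500 in the knot frame): u_2 = (0.500 + 0.546) / (1 + 0.500·0.546) = 1.0462/1.2731 = 0.8218.
So u = 0.8218 × 3.00 × 10^8 m/s.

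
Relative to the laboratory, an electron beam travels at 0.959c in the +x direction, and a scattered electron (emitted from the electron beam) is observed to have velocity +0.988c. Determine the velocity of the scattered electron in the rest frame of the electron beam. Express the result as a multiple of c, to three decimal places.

+0.552c

Invert the composition law: u' = (u − v)/(1 − uv/c²).
u' = (0.988 − 0.959) / (1 − (0.988)(0.959)) = 0.0290/0.0525 = 0.5523.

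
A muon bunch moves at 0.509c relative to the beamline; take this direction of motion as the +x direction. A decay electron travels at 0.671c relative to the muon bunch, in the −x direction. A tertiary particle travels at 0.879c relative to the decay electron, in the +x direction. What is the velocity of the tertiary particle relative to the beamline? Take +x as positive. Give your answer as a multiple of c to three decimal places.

Apply u = (u' + v)/(1 + u'v/c²) successively, working outward toward the beamline.
Start: velocity of the muon bunch relative to the beamline = 0.5090c.
Compose with the decay electron (u' = -0.671 in the muon bunch frame): u_1 = (-0.671 + 0.509) / (1 + (-0.671)·0.509) = -0.1620/0.6585 = -0.2460.
Compose with the tertiary particle (u' = 0.879 in the decay electron frame): u_2 = (0.879 + (-0.246)) / (1 + 0.879·(-0.246)) = 0.6330/0.7837 = 0.8076.

+0.808c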